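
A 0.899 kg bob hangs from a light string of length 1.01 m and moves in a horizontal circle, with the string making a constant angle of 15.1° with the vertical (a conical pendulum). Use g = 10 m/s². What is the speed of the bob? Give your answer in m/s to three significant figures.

0.843 m/s

The radius of the circle is r = L sinθ = 1.01 × sin 15.1° = 0.2631 m.
Horizontally T sinθ = mv²/r and vertically T cosθ = mg, so tanθ = v²/(rg).
v = √(r g tanθ) = √(0.2631 × 10.0 × 0.2698) = √0.7099 = 0.8426 m/s.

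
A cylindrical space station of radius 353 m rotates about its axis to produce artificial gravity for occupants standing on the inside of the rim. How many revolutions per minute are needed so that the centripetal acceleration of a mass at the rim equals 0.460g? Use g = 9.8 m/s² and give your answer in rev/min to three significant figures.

Require ω²r = 0.460g, so ω = √(0.460 × 9.8/353) = 0.1130 rad/s.
In rev/min: ω × 60/(2π) = 0.1130 × 60/(2π) = 1.079 rev/min.

1.08 rev/min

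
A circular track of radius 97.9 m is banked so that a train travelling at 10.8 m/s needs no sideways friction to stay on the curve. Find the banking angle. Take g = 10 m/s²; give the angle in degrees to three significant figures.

With no friction, the horizontal component of the normal force provides the centripetal force: N sinθ = mv²/r, while N cosθ = mg vertically.
Dividing: tanθ = v²/(r g) = (10.8)²/(97.9 × 10.0) = 116.6/979.0 = 0.1191.
θ = arctan(0.1191) = 6.794°.

6.79°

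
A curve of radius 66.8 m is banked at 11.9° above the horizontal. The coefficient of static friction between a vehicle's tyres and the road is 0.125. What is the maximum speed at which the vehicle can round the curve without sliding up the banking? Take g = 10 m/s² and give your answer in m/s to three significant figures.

At the maximum speed, friction acts down the slope at its limiting value f = μN. Radially (horizontal, toward centre): N sinθ + μN cosθ = mv²/r. Vertically: N cosθ − μN sinθ = mg.
Dividing: v² = r g (sinθ + μcosθ)/(cosθ − μsinθ).
sinθ + μcosθ = 0.2062 + 0.125×0.9785 = 0.3285; cosθ − μsinθ = 0.9785 − 0.125×0.2062 = 0.9527.
v² = 66.8 × 10.0 × 0.3285/0.9527 = 230.3 m²/s², so v = 15.18 m/s.

15.2 m/s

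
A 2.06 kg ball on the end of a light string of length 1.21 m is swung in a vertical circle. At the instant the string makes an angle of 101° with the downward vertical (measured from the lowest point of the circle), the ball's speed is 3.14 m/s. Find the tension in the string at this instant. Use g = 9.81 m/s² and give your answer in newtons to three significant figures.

Take the radial direction toward the centre of the circle as positive. The component of the weight along the string toward the centre is −mg cos φ (φ measured from the bottom), so Newton's second law along the string gives T − mg cos φ = m v²/r.
cos 101° = -0.1908, so T = m(v²/r + g cos φ) = 2.06 × ((3.14)²/1.21 + 9.81 × -0.1908) = 2.06 × (8.148 + (-1.872)) = 2.06 × 6.277 = 12.93 N.

12.9 N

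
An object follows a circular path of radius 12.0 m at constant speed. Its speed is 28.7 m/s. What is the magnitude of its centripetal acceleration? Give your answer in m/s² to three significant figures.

a_c = v²/r = (28.70)²/12.0 = 823.7/12.0 = 68.64 m/s².

68.6 m/s²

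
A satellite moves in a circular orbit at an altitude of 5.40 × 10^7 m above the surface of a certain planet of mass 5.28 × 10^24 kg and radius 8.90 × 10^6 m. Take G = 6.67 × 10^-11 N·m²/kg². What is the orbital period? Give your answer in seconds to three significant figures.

167000 s

r = R + h = 8.90 × 10^6 + 5.40 × 10^7 = 6.290 × 10^7 m. Gravity provides the centripetal force: G M m / r² = m v² / r ⇒ v = √(GM/r) = 2366 m/s.
T = 2πr/v = 2π × 6.290 × 10^7 / 2366 = 167000 s.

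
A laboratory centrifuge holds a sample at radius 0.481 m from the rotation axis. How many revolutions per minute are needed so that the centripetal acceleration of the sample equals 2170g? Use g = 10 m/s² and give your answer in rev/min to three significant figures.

Require ω²r = 2170g, so ω = √(2170 × 10.0/0.481) = 212.4 rad/s.
In rev/min: ω × 60/(2π) = 212.4 × 60/(2π) = 2028 rev/min.

2030 rev/min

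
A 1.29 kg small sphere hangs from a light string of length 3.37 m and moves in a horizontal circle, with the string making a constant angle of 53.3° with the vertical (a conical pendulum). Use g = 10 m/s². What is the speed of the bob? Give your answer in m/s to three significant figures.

The radius of the circle is r = L sinθ = 3.37 × sin 53.3° = 2.702 m.
Horizontally T sinθ = mv²/r and vertically T cosθ = mg, so tanθ = v²/(rg).
v = √(r g tanθ) = √(2.702 × 10.0 × 1.342) = √36.25 = 6.021 m/s.

6.02 m/s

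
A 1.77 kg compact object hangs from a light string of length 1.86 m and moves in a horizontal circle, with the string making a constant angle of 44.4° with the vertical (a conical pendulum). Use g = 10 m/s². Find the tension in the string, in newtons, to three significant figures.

24.8 N

Vertically the bob has no acceleration, so T cosθ = mg.
T = mg/cosθ = 1.77 × 10.0 / cos 44.4° = 17.70/0.7145 = 24.77 N.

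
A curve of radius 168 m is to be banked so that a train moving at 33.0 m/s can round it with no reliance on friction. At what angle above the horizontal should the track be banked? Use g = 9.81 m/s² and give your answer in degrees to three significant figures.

For a frictionless banked turn: horizontally N sinθ = mv²/r and vertically N cosθ = mg.
Dividing: tanθ = v²/(r g) = (33.0)²/(168 × 9.81) = 1089/1648 = 0.6608.
θ = arctan(0.6608) = 33.46°.

33.5°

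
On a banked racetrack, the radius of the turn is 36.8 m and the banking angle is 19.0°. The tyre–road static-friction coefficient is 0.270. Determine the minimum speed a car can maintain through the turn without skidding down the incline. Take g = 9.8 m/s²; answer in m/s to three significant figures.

At the minimum speed, friction acts up the slope at its limiting value f = μN. Radially (horizontal, toward centre): N sinθ − μN cosθ = mv²/r. Vertically: N cosθ + μN sinθ = mg.
Dividing: v² = r g (sinθ − μcosθ)/(cosθ + μsinθ).
sinθ − μcosθ = 0.3256 − 0.270×0.9455 = 0.07028; cosθ + μsinθ = 0.9455 + 0.270×0.3256 = 1.033.
v² = 36.8 × 9.8 × 0.07028/1.033 = 24.53 m²/s², so v = 4.952 m/s.

4.95 m/s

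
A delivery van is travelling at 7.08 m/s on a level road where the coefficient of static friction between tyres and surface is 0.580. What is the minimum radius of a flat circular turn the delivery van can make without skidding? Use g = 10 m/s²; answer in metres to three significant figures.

At the limit, μ_s m g = m v²/r, so r_min = v²/(μ_s g) = (7.08)²/(0.580 × 10.0) = 50.13/5.800 = 8.642 m.

8.64 m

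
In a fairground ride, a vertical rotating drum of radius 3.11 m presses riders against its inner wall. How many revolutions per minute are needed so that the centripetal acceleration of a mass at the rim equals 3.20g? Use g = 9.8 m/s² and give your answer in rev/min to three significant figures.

30.3 rev/min

Require ω²r = 3.20g, so ω = √(3.20 × 9.8/3.11) = 3.175 rad/s.
In rev/min: ω × 60/(2π) = 3.175 × 60/(2π) = 30.32 rev/min.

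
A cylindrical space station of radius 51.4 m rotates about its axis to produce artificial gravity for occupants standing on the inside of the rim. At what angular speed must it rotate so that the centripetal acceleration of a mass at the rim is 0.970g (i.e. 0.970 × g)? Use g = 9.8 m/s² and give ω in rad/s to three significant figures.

0.430 rad/s

Centripetal acceleration a_c = ω²r. Setting ω²r = 0.970g:
ω = √(0.970g / r) = √(0.970 × 9.8 / 51.4) = √0.1849 = 0.4300 rad/s.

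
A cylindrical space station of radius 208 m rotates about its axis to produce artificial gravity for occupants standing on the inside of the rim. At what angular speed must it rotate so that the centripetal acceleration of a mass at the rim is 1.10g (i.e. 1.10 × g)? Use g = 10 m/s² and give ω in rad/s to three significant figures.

Centripetal acceleration a_c = ω²r. Setting ω²r = 1.10g:
ω = √(1.10g / r) = √(1.10 × 10.0 / 208) = √0.05288 = 0.2300 rad/s.

0.230 rad/s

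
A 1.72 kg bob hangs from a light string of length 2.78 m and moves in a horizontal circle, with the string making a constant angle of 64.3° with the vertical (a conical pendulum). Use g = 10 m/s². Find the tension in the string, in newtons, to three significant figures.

39.7 N

Vertically the bob has no acceleration, so T cosθ = mg.
T = mg/cosθ = 1.72 × 10.0 / cos 64.3° = 17.20/0.4337 = 39.66 N.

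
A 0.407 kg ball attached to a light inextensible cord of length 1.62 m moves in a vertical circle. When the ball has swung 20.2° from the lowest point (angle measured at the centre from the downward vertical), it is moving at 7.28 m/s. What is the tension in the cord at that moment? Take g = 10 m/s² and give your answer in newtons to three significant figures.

17.1 N

Take the radial direction toward the centre of the circle as positive. The component of the weight along the string toward the centre is −mg cos φ (φ measured from the bottom), so Newton's second law along the string gives T − mg cos φ = m v²/r.
cos 20.2° = 0.9385, so T = m(v²/r + g cos φ) = 0.407 × ((7.28)²/1.62 + 10.0 × 0.9385) = 0.407 × (32.72 + (9.385)) = 0.407 × 42.10 = 17.13 N.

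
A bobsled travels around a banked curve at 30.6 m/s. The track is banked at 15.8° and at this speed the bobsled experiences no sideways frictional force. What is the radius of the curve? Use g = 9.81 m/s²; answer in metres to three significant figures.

Frictionless banking: tanθ = v²/(rg), so r = v²/(g tanθ).
r = (30.6)²/(9.81 × tan 15.8°) = 936.4/(9.81 × 0.2830) = 936.4/2.776 = 337.3 m.

337 m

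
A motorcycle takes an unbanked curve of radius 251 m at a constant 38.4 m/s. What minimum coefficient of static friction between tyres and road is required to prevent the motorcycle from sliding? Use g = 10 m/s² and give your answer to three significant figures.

0.587

Friction provides the centripetal force: μ_s m g = m v²/r, so μ_s = v²/(g r) = (38.40)²/(10.0 × 251) = 1475/2510 = 0.5875.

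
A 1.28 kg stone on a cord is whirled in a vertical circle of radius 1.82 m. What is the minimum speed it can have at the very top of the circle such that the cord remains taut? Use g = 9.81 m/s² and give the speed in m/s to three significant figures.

4.23 m/s

At the highest point the centre is directly below, so both the weight and T act inward: T + mg = mv²/r.
At minimum speed T → 0, so mg = mv_min²/r ⇒ v_min = √(g r) = √(9.81 × 1.82) = 4.225 m/s.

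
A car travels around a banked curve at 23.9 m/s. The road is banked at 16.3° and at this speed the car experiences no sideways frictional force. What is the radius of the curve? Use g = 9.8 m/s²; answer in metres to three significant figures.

199 m

Frictionless banking: tanθ = v²/(rg), so r = v²/(g tanθ).
r = (23.9)²/(9.8 × tan 16.3°) = 571.2/(9.8 × 0.2924) = 571.2/2.866 = 199.3 m.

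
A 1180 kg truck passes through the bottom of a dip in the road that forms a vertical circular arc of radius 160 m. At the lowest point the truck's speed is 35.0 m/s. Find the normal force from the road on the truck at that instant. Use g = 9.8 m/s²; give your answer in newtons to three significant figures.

20600 N

At the lowest point, N points up (toward the centre) and the weight mg points down (away from the centre), so the net inward force is N − mg = mv²/r.
N = m(v²/r + g) = 1180 × ((35.0)²/160 + 9.8) = 1180 × (7.656 + 9.8) = 1180 × 17.46 = 20600 N.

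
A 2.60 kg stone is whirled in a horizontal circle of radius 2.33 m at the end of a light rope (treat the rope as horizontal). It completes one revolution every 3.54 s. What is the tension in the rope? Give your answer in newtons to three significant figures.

v = 2πr/T = 2π × 2.33/3.54 = 4.136 m/s.
The tension is the only horizontal force, so it supplies the full centripetal force: T = m v²/r = 2.60 × (4.136)²/2.33 = 2.60 × 17.10/2.33 = 19.08 N.

19.1 N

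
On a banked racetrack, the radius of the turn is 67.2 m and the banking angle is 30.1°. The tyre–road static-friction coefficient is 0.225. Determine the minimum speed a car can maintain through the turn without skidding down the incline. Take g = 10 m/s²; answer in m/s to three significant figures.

14.5 m/s

At the minimum speed, friction acts up the slope at its limiting value f = μN. Radially (horizontal, toward centre): N sinθ − μN cosθ = mv²/r. Vertically: N cosθ + μN sinθ = mg.
Dividing: v² = r g (sinθ − μcosθ)/(cosθ + μsinθ).
sinθ − μcosθ = 0.5015 − 0.225×0.8652 = 0.3069; cosθ + μsinθ = 0.8652 + 0.225×0.5015 = 0.9780.
v² = 67.2 × 10.0 × 0.3069/0.9780 = 210.8 m²/s², so v = 14.52 m/s.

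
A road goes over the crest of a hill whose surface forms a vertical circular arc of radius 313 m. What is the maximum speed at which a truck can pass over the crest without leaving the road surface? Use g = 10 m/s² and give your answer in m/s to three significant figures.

55.9 m/s

At the crest the centre of the circle is below the truck, so the net downward (centripetal) force is mg − N = mv²/r.
The truck leaves the road when N → 0, giving v_max = √(g r) = √(10.0 × 313) = 55.95 m/s.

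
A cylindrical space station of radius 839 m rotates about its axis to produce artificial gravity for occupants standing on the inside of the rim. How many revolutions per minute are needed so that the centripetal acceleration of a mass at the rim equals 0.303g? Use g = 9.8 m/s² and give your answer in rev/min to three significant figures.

0.568 rev/min

Require ω²r = 0.303g, so ω = √(0.303 × 9.8/839) = 0.05949 rad/s.
In rev/min: ω × 60/(2π) = 0.05949 × 60/(2π) = 0.5681 rev/min.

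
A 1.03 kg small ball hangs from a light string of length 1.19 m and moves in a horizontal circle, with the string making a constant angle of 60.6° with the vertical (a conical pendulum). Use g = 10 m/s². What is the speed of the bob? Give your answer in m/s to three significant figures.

The radius of the circle is r = L sinθ = 1.19 × sin 60.6° = 1.037 m.
Horizontally T sinθ = mv²/r and vertically T cosθ = mg, so tanθ = v²/(rg).
v = √(r g tanθ) = √(1.037 × 10.0 × 1.775) = √18.40 = 4.289 m/s.

4.29 m/s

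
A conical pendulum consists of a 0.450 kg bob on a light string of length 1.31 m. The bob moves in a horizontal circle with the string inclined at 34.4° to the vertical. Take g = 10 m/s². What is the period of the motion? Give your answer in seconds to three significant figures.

r = L sinθ = 0.7401 m. From T sinθ = mω²r and T cosθ = mg: tanθ = ω²r/g, so ω² = g tanθ / r = g/(L cosθ).
ω = √(g/(L cosθ)) = √(10.0/(1.31 × 0.8251)) = √9.252 = 3.042 rad/s.
Period = 2π/ω = 2.066 s.

2.07 s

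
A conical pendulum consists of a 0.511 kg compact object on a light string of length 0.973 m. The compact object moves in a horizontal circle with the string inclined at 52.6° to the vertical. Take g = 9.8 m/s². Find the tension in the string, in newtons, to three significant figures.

Vertically the bob has no acceleration, so T cosθ = mg.
T = mg/cosθ = 0.511 × 9.8 / cos 52.6° = 5.008/0.6074 = 8.245 N.

8.24 N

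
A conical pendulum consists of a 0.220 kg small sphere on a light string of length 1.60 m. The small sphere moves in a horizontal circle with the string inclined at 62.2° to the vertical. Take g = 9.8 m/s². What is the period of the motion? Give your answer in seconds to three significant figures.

1.73 s

r = L sinθ = 1.415 m. From T sinθ = mω²r and T cosθ = mg: tanθ = ω²r/g, so ω² = g tanθ / r = g/(L cosθ).
ω = √(g/(L cosθ)) = √(9.8/(1.60 × 0.4664)) = √13.13 = 3.624 rad/s.
Period = 2π/ω = 1.734 s.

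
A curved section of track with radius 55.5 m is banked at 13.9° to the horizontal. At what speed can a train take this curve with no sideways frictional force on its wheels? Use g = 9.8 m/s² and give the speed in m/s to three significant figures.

On a frictionless banked curve, N sinθ = mv²/r and N cosθ = mg, so tanθ = v²/(rg).
v = √(r g tanθ) = √(55.5 × 9.8 × tan 13.9°) = √(55.5 × 9.8 × 0.2475) = √134.6 = 11.60 m/s.

11.6 m/s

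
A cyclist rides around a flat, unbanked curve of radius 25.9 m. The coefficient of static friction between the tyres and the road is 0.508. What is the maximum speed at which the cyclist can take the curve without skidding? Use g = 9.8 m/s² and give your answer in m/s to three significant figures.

11.4 m/s

The only inward force on a level bend is static friction, so at the limit f_s = μ_s N = μ_s m g = m v²/r.
Mass cancels: v_max = √(μ_s g r) = √(0.508 × 9.8 × 25.9) = √128.9 = 11.36 m/s.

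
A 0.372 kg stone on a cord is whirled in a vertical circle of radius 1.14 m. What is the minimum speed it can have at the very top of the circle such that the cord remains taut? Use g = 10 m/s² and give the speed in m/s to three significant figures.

At the top, both weight mg and T point toward the centre: T + mg = mv²/r.
At minimum speed T → 0, so mg = mv_min²/r ⇒ v_min = √(g r) = √(10.0 × 1.14) = 3.376 m/s.

3.38 m/s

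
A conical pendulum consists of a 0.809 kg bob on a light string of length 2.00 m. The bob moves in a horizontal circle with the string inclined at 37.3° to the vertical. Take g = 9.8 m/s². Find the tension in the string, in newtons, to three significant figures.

9.97 N

Vertically the bob has no acceleration, so T cosθ = mg.
T = mg/cosθ = 0.809 × 9.8 / cos 37.3° = 7.928/0.7955 = 9.967 N.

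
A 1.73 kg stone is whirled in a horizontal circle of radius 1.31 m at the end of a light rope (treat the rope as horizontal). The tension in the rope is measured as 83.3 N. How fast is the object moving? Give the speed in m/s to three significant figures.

T = m v²/r ⇒ v = √(T r / m) = √(83.3 × 1.31 / 1.73) = √63.08 = 7.942 m/s.

7.94 m/s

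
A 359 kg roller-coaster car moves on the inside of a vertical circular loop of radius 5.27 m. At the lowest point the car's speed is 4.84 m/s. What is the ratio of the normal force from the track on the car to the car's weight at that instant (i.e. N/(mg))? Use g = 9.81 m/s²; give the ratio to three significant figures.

1.45

At the bottom, N − mg = mv²/r, so N = m(v²/r + g) and N/(mg) = v²/(rg) + 1 = (4.84)²/(5.27 × 9.81) + 1 = 0.4531 + 1 = 1.453.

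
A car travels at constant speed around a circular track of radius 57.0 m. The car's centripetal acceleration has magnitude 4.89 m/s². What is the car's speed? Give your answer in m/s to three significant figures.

16.7 m/s

a_c = v²/r ⇒ v = √(a_c · r) = √(4.89 × 57.0) = √278.7 = 16.70 m/s.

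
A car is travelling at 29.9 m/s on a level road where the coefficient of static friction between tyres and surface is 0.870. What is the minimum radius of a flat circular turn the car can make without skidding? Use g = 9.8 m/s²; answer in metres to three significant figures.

At the limit, μ_s m g = m v²/r, so r_min = v²/(μ_s g) = (29.9)²/(0.870 × 9.8) = 894.0/8.526 = 104.9 m.

105 m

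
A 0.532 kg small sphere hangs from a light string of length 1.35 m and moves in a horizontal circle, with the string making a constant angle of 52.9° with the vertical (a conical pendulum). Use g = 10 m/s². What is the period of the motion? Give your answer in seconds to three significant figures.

1.79 s

r = L sinθ = 1.077 m. From T sinθ = mω²r and T cosθ = mg: tanθ = ω²r/g, so ω² = g tanθ / r = g/(L cosθ).
ω = √(g/(L cosθ)) = √(10.0/(1.35 × 0.6032)) = √12.28 = 3.504 rad/s.
Period = 2π/ω = 1.793 s.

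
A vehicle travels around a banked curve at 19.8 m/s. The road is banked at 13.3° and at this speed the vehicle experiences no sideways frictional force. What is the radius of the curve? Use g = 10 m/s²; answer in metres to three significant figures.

166 m

Frictionless banking: tanθ = v²/(rg), so r = v²/(g tanθ).
r = (19.8)²/(10.0 × tan 13.3°) = 392.0/(10.0 × 0.2364) = 392.0/2.364 = 165.8 m.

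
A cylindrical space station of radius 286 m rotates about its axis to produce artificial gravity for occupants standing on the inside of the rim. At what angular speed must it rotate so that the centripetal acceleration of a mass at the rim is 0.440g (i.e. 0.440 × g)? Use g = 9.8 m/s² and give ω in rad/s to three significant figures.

Centripetal acceleration a_c = ω²r. Setting ω²r = 0.440g:
ω = √(0.440g / r) = √(0.440 × 9.8 / 286) = √0.01508 = 0.1228 rad/s.

0.123 rad/s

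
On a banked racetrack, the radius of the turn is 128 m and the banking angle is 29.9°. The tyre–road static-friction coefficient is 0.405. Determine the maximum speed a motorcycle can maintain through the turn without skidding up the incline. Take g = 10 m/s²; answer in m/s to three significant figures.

At the maximum speed, friction acts down the slope at its limiting value f = μN. Radially (horizontal, toward centre): N sinθ + μN cosθ = mv²/r. Vertically: N cosθ − μN sinθ = mg.
Dividing: v² = r g (sinθ + μcosθ)/(cosθ − μsinθ).
sinθ + μcosθ = 0.4985 + 0.405×0.8669 = 0.8496; cosθ − μsinθ = 0.8669 − 0.405×0.4985 = 0.6650.
v² = 128 × 10.0 × 0.8496/0.6650 = 1635 m²/s², so v = 40.44 m/s.

40.4 m/s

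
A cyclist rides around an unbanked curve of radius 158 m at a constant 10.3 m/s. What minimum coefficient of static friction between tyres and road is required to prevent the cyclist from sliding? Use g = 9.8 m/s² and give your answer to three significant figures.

0.0685

Friction provides the centripetal force: μ_s m g = m v²/r, so μ_s = v²/(g r) = (10.30)²/(9.8 × 158) = 106.1/1548 = 0.06852.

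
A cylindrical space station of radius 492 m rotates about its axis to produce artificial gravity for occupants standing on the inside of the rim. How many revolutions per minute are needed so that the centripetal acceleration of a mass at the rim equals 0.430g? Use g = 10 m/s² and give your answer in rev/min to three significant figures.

0.893 rev/min

Require ω²r = 0.430g, so ω = √(0.430 × 10.0/492) = 0.09349 rad/s.
In rev/min: ω × 60/(2π) = 0.09349 × 60/(2π) = 0.8927 rev/min.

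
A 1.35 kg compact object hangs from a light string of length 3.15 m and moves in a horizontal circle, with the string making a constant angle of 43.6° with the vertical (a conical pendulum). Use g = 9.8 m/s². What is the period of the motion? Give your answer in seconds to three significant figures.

3.03 s

r = L sinθ = 2.172 m. From T sinθ = mω²r and T cosθ = mg: tanθ = ω²r/g, so ω² = g tanθ / r = g/(L cosθ).
ω = √(g/(L cosθ)) = √(9.8/(3.15 × 0.7242)) = √4.296 = 2.073 rad/s.
Period = 2π/ω = 3.031 s.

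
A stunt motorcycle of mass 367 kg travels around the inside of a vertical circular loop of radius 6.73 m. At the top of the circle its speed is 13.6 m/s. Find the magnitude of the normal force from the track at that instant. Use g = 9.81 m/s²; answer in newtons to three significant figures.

6490 N

At the top, both N and the weight mg point inward (toward the centre), so N + mg = mv²/r.
N = m(v²/r − g) = 367 × ((13.6)²/6.73 − 9.81) = 367 × (27.48 − 9.81) = 367 × 17.67 = 6486 N.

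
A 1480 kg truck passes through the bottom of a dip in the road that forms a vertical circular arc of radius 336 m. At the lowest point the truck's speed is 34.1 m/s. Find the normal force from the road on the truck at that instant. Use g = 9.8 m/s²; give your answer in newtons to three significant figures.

19600 N

At the lowest point, N points up (toward the centre) and the weight mg points down (away from the centre), so the net inward force is N − mg = mv²/r.
N = m(v²/r + g) = 1480 × ((34.1)²/336 + 9.8) = 1480 × (3.461 + 9.8) = 1480 × 13.26 = 19630 N.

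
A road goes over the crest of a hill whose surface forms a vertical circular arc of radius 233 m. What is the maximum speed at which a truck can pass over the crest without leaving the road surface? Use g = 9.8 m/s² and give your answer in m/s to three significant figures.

47.8 m/s

At the crest the centre of the circle is below the truck, so the net downward (centripetal) force is mg − N = mv²/r.
The truck leaves the road when N → 0, giving v_max = √(g r) = √(9.8 × 233) = 47.78 m/s.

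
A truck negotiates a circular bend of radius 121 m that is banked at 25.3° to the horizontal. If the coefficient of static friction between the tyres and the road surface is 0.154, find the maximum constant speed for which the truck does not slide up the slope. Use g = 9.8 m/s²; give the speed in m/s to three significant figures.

At the maximum speed, friction acts down the slope at its limiting value f = μN. Radially (horizontal, toward centre): N sinθ + μN cosθ = mv²/r. Vertically: N cosθ − μN sinθ = mg.
Dividing: v² = r g (sinθ + μcosθ)/(cosθ − μsinθ).
sinθ + μcosθ = 0.4274 + 0.154×0.9041 = 0.5666; cosθ − μsinθ = 0.9041 − 0.154×0.4274 = 0.8383.
v² = 121 × 9.8 × 0.5666/0.8383 = 801.5 m²/s², so v = 28.31 m/s.

28.3 m/s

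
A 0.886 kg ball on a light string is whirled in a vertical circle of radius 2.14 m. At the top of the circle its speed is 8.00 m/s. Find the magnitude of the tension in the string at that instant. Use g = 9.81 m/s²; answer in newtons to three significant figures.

At the top, both T and the weight mg point inward (toward the centre), so T + mg = mv²/r.
T = m(v²/r − g) = 0.886 × ((8.00)²/2.14 − 9.81) = 0.886 × (29.91 − 9.81) = 0.886 × 20.10 = 17.81 N.

17.8 N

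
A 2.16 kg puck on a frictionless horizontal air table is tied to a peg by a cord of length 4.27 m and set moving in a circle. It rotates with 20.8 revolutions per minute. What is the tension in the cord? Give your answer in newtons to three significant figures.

43.8 N

ω = 20.8 rev/min × 2π/60 = 2.178 rad/s, so v = ωr = 2.178 × 4.27 = 9.301 m/s.
The tension is the only horizontal force, so it supplies the full centripetal force: T = m v²/r = 2.16 × (9.301)²/4.27 = 2.16 × 86.50/4.27 = 43.76 N.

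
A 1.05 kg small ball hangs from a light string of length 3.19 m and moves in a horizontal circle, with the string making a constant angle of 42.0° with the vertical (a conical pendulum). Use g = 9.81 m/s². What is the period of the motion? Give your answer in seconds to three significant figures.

3.09 s

r = L sinθ = 2.135 m. From T sinθ = mω²r and T cosθ = mg: tanθ = ω²r/g, so ω² = g tanθ / r = g/(L cosθ).
ω = √(g/(L cosθ)) = √(9.81/(3.19 × 0.7431)) = √4.138 = 2.034 rad/s.
Period = 2π/ω = 3.089 s.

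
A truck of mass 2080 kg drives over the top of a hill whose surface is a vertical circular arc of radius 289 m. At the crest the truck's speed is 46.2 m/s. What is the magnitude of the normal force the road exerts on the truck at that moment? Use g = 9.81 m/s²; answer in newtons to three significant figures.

At the crest the centripetal acceleration points downward (toward the centre of the arc), so mg − N = mv²/r.
N = m(g − v²/r) = 2080 × (9.81 − (46.2)²/289) = 2080 × (9.81 − 7.386) = 2080 × 2.424 = 5043 N.

5040 N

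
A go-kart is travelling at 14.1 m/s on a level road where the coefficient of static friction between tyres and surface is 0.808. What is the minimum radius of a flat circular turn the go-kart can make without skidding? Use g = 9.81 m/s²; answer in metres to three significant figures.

25.1 m

At the limit, μ_s m g = m v²/r, so r_min = v²/(μ_s g) = (14.1)²/(0.808 × 9.81) = 198.8/7.926 = 25.08 m.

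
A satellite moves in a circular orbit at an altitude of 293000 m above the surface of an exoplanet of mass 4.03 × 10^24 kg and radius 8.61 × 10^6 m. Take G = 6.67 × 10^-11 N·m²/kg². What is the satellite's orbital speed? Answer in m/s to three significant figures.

5490 m/s

Orbital radius r = R + h = 8.61 × 10^6 + 293000 = 8.903 × 10^6 m.
Gravity supplies the centripetal force: G M m / r² = m v² / r, so v = √(GM/r).
v = √(6.67 × 10^-11 × 4.03 × 10^24 / 8.903 × 10^6) = √(3.019 × 10^7) = 5495 m/s.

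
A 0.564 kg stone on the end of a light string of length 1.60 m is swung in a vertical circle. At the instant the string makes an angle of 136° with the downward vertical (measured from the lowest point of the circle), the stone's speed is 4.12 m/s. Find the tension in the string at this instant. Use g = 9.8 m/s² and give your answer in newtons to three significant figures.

2.01 N

Take the radial direction toward the centre of the circle as positive. The component of the weight along the string toward the centre is −mg cos φ (φ measured from the bottom), so Newton's second law along the string gives T − mg cos φ = m v²/r.
cos 136° = -0.7193, so T = m(v²/r + g cos φ) = 0.564 × ((4.12)²/1.60 + 9.8 × -0.7193) = 0.564 × (10.61 + (-7.050)) = 0.564 × 3.559 = 2.008 N.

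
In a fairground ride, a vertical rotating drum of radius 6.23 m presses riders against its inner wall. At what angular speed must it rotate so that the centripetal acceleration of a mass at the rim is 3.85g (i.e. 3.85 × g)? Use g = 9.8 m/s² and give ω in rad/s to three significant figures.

2.46 rad/s

Centripetal acceleration a_c = ω²r. Setting ω²r = 3.85g:
ω = √(3.85g / r) = √(3.85 × 9.8 / 6.23) = √6.056 = 2.461 rad/s.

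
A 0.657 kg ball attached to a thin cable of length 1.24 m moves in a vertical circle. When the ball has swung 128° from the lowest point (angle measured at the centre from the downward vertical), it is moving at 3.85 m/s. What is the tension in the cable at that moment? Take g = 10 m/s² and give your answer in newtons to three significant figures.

3.81 N

Take the radial direction toward the centre of the circle as positive. The component of the weight along the string toward the centre is −mg cos φ (φ measured from the bottom), so Newton's second law along the string gives T − mg cos φ = m v²/r.
cos 128° = -0.6157, so T = m(v²/r + g cos φ) = 0.657 × ((3.85)²/1.24 + 10.0 × -0.6157) = 0.657 × (11.95 + (-6.157)) = 0.657 × 5.797 = 3.809 N.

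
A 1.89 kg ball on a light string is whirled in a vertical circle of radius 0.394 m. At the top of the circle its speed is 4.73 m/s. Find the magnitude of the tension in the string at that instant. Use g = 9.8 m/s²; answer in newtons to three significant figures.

At the top, both T and the weight mg point inward (toward the centre), so T + mg = mv²/r.
T = m(v²/r − g) = 1.89 × ((4.73)²/0.394 − 9.8) = 1.89 × (56.78 − 9.8) = 1.89 × 46.98 = 88.80 N.

88.8 N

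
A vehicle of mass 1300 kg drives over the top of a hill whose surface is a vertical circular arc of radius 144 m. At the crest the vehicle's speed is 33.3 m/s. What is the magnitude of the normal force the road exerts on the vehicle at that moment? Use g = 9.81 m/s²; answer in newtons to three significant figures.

At the crest the centripetal acceleration points downward (toward the centre of the arc), so mg − N = mv²/r.
N = m(g − v²/r) = 1300 × (9.81 − (33.3)²/144) = 1300 × (9.81 − 7.701) = 1300 × 2.109 = 2742 N.

2740 N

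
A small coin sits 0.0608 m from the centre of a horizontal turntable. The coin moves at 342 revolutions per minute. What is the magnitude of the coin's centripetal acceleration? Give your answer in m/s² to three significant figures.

ω = 342 rev/min × 2π/60 = 35.81 rad/s, so v = ωr = 35.81 × 0.0608 = 2.178 m/s.
a_c = v²/r = (2.178)²/0.0608 = 4.742/0.0608 = 77.99 m/s².

78.0 m/s²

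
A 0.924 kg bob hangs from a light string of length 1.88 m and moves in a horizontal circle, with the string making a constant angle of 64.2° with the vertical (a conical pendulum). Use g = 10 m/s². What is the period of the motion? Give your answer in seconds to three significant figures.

r = L sinθ = 1.693 m. From T sinθ = mω²r and T cosθ = mg: tanθ = ω²r/g, so ω² = g tanθ / r = g/(L cosθ).
ω = √(g/(L cosθ)) = √(10.0/(1.88 × 0.4352)) = √12.22 = 3.496 rad/s.
Period = 2π/ω = 1.797 s.

1.80 s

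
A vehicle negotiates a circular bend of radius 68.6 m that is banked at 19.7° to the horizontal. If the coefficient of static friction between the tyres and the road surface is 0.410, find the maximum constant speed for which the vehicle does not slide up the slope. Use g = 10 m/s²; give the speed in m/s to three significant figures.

At the maximum speed, friction acts down the slope at its limiting value f = μN. Radially (horizontal, toward centre): N sinθ + μN cosθ = mv²/r. Vertically: N cosθ − μN sinθ = mg.
Dividing: v² = r g (sinθ + μcosθ)/(cosθ − μsinθ).
sinθ + μcosθ = 0.3371 + 0.410×0.9415 = 0.7231; cosθ − μsinθ = 0.9415 − 0.410×0.3371 = 0.8033.
v² = 68.6 × 10.0 × 0.7231/0.8033 = 617.5 m²/s², so v = 24.85 m/s.

24.9 m/s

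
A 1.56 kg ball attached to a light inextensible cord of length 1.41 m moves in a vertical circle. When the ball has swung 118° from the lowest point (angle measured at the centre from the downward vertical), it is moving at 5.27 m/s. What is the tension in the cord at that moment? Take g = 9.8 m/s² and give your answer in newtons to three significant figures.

Take the radial direction toward the centre of the circle as positive. The component of the weight along the string toward the centre is −mg cos φ (φ measured from the bottom), so Newton's second law along the string gives T − mg cos φ = m v²/r.
cos 118° = -0.4695, so T = m(v²/r + g cos φ) = 1.56 × ((5.27)²/1.41 + 9.8 × -0.4695) = 1.56 × (19.70 + (-4.601)) = 1.56 × 15.10 = 23.55 N.

23.6 N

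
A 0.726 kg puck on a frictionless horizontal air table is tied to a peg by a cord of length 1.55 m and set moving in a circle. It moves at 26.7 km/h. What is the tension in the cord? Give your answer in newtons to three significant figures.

v = 26.7 km/h = 26.7/3.6 = 7.417 m/s.
The tension is the only horizontal force, so it supplies the full centripetal force: T = m v²/r = 0.726 × (7.417)²/1.55 = 0.726 × 55.01/1.55 = 25.76 N.

25.8 N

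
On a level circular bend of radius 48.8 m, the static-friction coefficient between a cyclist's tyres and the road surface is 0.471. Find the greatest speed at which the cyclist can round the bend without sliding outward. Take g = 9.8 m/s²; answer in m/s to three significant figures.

The only inward force on a level bend is static friction, so at the limit f_s = μ_s N = μ_s m g = m v²/r.
Mass cancels: v_max = √(μ_s g r) = √(0.471 × 9.8 × 48.8) = √225.3 = 15.01 m/s.

15.0 m/s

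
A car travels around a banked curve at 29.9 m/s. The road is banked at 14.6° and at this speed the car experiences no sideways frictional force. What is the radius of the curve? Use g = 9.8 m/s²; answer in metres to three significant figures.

Frictionless banking: tanθ = v²/(rg), so r = v²/(g tanθ).
r = (29.9)²/(9.8 × tan 14.6°) = 894.0/(9.8 × 0.2605) = 894.0/2.553 = 350.2 m.

350 m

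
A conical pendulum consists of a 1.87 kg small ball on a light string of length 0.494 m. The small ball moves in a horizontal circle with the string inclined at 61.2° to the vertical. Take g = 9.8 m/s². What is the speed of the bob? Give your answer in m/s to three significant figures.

2.78 m/s

The radius of the circle is r = L sinθ = 0.494 × sin 61.2° = 0.4329 m.
Horizontally T sinθ = mv²/r and vertically T cosθ = mg, so tanθ = v²/(rg).
v = √(r g tanθ) = √(0.4329 × 9.8 × 1.819) = √7.717 = 2.778 m/s.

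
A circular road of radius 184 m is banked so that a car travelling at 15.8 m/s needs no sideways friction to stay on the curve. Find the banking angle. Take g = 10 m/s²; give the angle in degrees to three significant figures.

For a frictionless banked turn: horizontally N sinθ = mv²/r and vertically N cosθ = mg.
Dividing: tanθ = v²/(r g) = (15.8)²/(184 × 10.0) = 249.6/1840 = 0.1357.
θ = arctan(0.1357) = 7.726°.

7.73°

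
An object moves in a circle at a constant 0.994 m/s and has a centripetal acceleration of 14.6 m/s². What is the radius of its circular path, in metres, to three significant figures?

a_c = v²/r ⇒ r = v²/a_c = (0.994)²/14.6 = 0.9880/14.6 = 0.06767 m.

0.0677 m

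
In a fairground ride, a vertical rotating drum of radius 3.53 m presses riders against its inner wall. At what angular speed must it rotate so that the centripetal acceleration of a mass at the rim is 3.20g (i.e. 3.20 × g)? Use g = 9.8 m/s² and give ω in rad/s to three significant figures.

Centripetal acceleration a_c = ω²r. Setting ω²r = 3.20g:
ω = √(3.20g / r) = √(3.20 × 9.8 / 3.53) = √8.884 = 2.981 rad/s.

2.98 rad/s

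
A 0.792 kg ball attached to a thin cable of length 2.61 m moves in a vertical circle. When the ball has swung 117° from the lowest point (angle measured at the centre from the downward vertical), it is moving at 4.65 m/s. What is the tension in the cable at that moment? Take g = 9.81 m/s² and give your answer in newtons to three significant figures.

3.03 N

Take the radial direction toward the centre of the circle as positive. The component of the weight along the string toward the centre is −mg cos φ (φ measured from the bottom), so Newton's second law along the string gives T − mg cos φ = m v²/r.
cos 117° = -0.4540, so T = m(v²/r + g cos φ) = 0.792 × ((4.65)²/2.61 + 9.81 × -0.4540) = 0.792 × (8.284 + (-4.454)) = 0.792 × 3.831 = 3.034 N.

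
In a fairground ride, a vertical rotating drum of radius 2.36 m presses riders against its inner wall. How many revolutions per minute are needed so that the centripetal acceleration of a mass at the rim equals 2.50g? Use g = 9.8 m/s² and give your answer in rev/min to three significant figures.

30.8 rev/min

Require ω²r = 2.50g, so ω = √(2.50 × 9.8/2.36) = 3.222 rad/s.
In rev/min: ω × 60/(2π) = 3.222 × 60/(2π) = 30.77 rev/min.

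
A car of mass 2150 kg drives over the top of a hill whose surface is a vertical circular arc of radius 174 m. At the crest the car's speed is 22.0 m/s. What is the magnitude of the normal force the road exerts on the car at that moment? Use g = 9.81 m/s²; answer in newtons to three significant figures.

15100 N

At the crest the centripetal acceleration points downward (toward the centre of the arc), so mg − N = mv²/r.
N = m(g − v²/r) = 2150 × (9.81 − (22.0)²/174) = 2150 × (9.81 − 2.782) = 2150 × 7.028 = 15110 N.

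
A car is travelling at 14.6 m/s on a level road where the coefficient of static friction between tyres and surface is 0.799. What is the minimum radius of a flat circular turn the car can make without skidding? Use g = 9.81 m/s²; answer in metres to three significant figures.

At the limit, μ_s m g = m v²/r, so r_min = v²/(μ_s g) = (14.6)²/(0.799 × 9.81) = 213.2/7.838 = 27.20 m.

27.2 m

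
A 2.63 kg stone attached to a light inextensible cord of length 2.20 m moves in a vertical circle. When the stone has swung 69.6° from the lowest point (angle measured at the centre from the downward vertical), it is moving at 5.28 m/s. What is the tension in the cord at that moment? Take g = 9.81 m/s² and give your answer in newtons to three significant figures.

42.3 N

Take the radial direction toward the centre of the circle as positive. The component of the weight along the string toward the centre is −mg cos φ (φ measured from the bottom), so Newton's second law along the string gives T − mg cos φ = m v²/r.
cos 69.6° = 0.3486, so T = m(v²/r + g cos φ) = 2.63 × ((5.28)²/2.20 + 9.81 × 0.3486) = 2.63 × (12.67 + (3.419)) = 2.63 × 16.09 = 42.32 N.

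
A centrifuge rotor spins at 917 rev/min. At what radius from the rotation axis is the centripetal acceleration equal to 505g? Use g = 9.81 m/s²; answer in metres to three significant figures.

0.537 m

ω = 917 rev/min × 2π/60 = 96.03 rad/s.
a_c = ω²r = 505g ⇒ r = 505 × 9.81 / (96.03)² = 4954/9221 = 0.5372 m.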